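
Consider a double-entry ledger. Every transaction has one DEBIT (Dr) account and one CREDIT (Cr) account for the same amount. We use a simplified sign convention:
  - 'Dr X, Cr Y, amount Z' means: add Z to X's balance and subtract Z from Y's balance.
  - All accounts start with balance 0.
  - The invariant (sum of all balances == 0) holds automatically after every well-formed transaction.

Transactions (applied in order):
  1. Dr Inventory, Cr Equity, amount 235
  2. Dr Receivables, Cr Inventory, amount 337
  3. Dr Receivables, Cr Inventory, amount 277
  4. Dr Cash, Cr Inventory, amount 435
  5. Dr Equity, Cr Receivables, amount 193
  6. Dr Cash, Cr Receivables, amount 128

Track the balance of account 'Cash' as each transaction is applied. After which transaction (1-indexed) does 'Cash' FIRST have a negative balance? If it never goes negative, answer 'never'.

Answer: never

Derivation:
After txn 1: Cash=0
After txn 2: Cash=0
After txn 3: Cash=0
After txn 4: Cash=435
After txn 5: Cash=435
After txn 6: Cash=563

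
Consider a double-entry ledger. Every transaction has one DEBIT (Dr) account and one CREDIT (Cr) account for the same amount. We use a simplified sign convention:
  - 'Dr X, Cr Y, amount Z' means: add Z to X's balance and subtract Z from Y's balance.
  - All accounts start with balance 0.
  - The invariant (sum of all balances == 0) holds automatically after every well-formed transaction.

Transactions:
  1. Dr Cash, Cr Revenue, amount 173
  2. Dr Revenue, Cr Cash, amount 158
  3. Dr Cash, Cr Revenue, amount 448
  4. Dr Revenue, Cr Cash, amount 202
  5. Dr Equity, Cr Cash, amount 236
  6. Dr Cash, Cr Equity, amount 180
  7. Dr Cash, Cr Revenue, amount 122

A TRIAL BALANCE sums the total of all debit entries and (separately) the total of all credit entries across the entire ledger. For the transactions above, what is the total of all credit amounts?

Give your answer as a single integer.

Txn 1: credit+=173
Txn 2: credit+=158
Txn 3: credit+=448
Txn 4: credit+=202
Txn 5: credit+=236
Txn 6: credit+=180
Txn 7: credit+=122
Total credits = 1519

Answer: 1519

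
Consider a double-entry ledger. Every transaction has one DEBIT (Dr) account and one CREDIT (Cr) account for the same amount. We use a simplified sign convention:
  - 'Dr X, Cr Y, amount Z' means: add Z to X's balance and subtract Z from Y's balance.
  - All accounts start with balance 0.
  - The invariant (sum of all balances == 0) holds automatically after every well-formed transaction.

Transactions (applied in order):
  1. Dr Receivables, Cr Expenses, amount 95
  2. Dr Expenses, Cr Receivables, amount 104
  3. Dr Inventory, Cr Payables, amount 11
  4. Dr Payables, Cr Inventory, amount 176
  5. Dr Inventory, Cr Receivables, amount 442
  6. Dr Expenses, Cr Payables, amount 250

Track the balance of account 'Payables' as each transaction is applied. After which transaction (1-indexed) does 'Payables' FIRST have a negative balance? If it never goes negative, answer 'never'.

After txn 1: Payables=0
After txn 2: Payables=0
After txn 3: Payables=-11

Answer: 3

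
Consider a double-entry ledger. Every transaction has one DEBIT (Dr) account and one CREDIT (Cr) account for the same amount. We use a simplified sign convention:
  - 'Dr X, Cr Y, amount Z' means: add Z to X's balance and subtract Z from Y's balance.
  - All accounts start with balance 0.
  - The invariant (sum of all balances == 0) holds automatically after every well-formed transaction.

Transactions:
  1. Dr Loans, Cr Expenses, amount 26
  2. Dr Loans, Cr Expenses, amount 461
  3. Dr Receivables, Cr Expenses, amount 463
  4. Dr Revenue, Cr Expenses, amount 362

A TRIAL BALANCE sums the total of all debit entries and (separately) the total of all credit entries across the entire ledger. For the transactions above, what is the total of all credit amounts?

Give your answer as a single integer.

Txn 1: credit+=26
Txn 2: credit+=461
Txn 3: credit+=463
Txn 4: credit+=362
Total credits = 1312

Answer: 1312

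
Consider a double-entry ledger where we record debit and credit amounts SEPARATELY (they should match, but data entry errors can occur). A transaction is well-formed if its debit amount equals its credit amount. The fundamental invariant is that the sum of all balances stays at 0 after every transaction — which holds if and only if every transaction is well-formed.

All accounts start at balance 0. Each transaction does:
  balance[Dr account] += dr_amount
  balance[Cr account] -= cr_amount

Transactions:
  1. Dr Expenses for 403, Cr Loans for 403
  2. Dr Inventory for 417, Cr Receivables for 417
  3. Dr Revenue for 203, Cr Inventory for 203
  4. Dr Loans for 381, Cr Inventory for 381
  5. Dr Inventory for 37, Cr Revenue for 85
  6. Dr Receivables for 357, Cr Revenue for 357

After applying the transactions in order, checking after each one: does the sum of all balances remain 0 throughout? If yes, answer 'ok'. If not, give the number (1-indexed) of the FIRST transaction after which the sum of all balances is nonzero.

After txn 1: dr=403 cr=403 sum_balances=0
After txn 2: dr=417 cr=417 sum_balances=0
After txn 3: dr=203 cr=203 sum_balances=0
After txn 4: dr=381 cr=381 sum_balances=0
After txn 5: dr=37 cr=85 sum_balances=-48
After txn 6: dr=357 cr=357 sum_balances=-48

Answer: 5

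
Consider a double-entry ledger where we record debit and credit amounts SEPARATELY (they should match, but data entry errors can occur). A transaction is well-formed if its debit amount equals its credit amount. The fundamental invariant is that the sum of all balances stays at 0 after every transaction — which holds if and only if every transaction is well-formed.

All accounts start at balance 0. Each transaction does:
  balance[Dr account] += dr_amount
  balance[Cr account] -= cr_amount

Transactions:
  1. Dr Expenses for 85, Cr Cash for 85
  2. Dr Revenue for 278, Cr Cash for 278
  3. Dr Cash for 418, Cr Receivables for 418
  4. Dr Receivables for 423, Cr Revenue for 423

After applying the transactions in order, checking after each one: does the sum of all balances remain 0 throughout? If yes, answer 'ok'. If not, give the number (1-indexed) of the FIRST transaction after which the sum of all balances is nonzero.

After txn 1: dr=85 cr=85 sum_balances=0
After txn 2: dr=278 cr=278 sum_balances=0
After txn 3: dr=418 cr=418 sum_balances=0
After txn 4: dr=423 cr=423 sum_balances=0

Answer: ok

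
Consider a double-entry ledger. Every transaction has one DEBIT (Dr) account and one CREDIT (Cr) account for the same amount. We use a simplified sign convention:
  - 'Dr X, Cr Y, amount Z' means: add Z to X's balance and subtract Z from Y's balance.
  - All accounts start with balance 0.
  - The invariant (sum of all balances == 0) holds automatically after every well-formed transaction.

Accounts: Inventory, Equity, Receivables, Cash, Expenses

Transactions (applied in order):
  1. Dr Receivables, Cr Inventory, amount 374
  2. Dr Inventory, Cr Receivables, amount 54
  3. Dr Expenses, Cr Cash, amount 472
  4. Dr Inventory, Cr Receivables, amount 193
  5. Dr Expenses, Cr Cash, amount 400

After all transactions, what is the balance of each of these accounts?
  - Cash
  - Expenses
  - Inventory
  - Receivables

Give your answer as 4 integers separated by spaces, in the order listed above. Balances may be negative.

After txn 1 (Dr Receivables, Cr Inventory, amount 374): Inventory=-374 Receivables=374
After txn 2 (Dr Inventory, Cr Receivables, amount 54): Inventory=-320 Receivables=320
After txn 3 (Dr Expenses, Cr Cash, amount 472): Cash=-472 Expenses=472 Inventory=-320 Receivables=320
After txn 4 (Dr Inventory, Cr Receivables, amount 193): Cash=-472 Expenses=472 Inventory=-127 Receivables=127
After txn 5 (Dr Expenses, Cr Cash, amount 400): Cash=-872 Expenses=872 Inventory=-127 Receivables=127

Answer: -872 872 -127 127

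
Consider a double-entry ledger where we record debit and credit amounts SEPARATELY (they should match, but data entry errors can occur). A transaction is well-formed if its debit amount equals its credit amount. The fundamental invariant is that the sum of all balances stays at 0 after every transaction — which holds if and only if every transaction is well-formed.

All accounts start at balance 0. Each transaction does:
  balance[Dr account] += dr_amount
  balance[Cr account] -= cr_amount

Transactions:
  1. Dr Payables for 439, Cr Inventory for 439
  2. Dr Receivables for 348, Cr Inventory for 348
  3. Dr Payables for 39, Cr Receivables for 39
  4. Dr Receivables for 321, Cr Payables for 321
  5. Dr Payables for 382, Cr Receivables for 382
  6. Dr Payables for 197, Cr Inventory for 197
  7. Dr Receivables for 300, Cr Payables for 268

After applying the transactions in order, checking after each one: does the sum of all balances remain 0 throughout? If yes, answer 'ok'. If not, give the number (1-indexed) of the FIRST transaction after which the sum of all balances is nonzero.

Answer: 7

Derivation:
After txn 1: dr=439 cr=439 sum_balances=0
After txn 2: dr=348 cr=348 sum_balances=0
After txn 3: dr=39 cr=39 sum_balances=0
After txn 4: dr=321 cr=321 sum_balances=0
After txn 5: dr=382 cr=382 sum_balances=0
After txn 6: dr=197 cr=197 sum_balances=0
After txn 7: dr=300 cr=268 sum_balances=32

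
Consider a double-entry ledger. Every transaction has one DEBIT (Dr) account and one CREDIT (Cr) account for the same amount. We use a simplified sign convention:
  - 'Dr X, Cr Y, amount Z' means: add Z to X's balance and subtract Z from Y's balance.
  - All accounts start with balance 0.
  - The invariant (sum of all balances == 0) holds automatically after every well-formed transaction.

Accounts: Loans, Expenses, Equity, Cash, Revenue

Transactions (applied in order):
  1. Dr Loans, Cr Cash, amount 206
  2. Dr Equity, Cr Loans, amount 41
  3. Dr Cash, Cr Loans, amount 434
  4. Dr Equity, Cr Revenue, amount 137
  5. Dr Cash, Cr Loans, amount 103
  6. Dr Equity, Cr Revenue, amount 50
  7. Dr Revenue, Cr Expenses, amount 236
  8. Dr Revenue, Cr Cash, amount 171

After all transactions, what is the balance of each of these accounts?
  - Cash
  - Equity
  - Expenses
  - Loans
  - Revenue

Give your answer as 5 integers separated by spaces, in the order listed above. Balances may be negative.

Answer: 160 228 -236 -372 220

Derivation:
After txn 1 (Dr Loans, Cr Cash, amount 206): Cash=-206 Loans=206
After txn 2 (Dr Equity, Cr Loans, amount 41): Cash=-206 Equity=41 Loans=165
After txn 3 (Dr Cash, Cr Loans, amount 434): Cash=228 Equity=41 Loans=-269
After txn 4 (Dr Equity, Cr Revenue, amount 137): Cash=228 Equity=178 Loans=-269 Revenue=-137
After txn 5 (Dr Cash, Cr Loans, amount 103): Cash=331 Equity=178 Loans=-372 Revenue=-137
After txn 6 (Dr Equity, Cr Revenue, amount 50): Cash=331 Equity=228 Loans=-372 Revenue=-187
After txn 7 (Dr Revenue, Cr Expenses, amount 236): Cash=331 Equity=228 Expenses=-236 Loans=-372 Revenue=49
After txn 8 (Dr Revenue, Cr Cash, amount 171): Cash=160 Equity=228 Expenses=-236 Loans=-372 Revenue=220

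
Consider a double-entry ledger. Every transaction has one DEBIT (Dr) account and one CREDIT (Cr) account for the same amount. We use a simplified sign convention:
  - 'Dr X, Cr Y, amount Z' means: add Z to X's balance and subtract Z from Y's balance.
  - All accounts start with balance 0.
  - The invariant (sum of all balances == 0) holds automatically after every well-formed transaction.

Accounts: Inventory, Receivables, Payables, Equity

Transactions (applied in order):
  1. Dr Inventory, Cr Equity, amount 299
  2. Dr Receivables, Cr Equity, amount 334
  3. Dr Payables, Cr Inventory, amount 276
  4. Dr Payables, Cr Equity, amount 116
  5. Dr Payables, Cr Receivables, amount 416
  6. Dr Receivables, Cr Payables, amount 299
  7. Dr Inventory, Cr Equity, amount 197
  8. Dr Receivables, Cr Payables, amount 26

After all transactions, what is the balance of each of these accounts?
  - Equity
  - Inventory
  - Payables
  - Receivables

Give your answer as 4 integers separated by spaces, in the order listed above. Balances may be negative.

After txn 1 (Dr Inventory, Cr Equity, amount 299): Equity=-299 Inventory=299
After txn 2 (Dr Receivables, Cr Equity, amount 334): Equity=-633 Inventory=299 Receivables=334
After txn 3 (Dr Payables, Cr Inventory, amount 276): Equity=-633 Inventory=23 Payables=276 Receivables=334
After txn 4 (Dr Payables, Cr Equity, amount 116): Equity=-749 Inventory=23 Payables=392 Receivables=334
After txn 5 (Dr Payables, Cr Receivables, amount 416): Equity=-749 Inventory=23 Payables=808 Receivables=-82
After txn 6 (Dr Receivables, Cr Payables, amount 299): Equity=-749 Inventory=23 Payables=509 Receivables=217
After txn 7 (Dr Inventory, Cr Equity, amount 197): Equity=-946 Inventory=220 Payables=509 Receivables=217
After txn 8 (Dr Receivables, Cr Payables, amount 26): Equity=-946 Inventory=220 Payables=483 Receivables=243

Answer: -946 220 483 243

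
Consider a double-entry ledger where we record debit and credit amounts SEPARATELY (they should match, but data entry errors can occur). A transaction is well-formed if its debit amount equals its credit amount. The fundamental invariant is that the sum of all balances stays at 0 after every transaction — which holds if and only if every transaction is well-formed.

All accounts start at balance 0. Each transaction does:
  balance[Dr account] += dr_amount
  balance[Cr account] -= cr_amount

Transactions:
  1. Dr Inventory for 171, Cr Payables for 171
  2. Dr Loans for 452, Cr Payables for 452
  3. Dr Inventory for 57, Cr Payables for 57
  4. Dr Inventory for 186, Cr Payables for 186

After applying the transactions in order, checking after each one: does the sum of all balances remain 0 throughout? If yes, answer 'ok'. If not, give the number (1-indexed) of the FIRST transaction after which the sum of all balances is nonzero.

Answer: ok

Derivation:
After txn 1: dr=171 cr=171 sum_balances=0
After txn 2: dr=452 cr=452 sum_balances=0
After txn 3: dr=57 cr=57 sum_balances=0
After txn 4: dr=186 cr=186 sum_balances=0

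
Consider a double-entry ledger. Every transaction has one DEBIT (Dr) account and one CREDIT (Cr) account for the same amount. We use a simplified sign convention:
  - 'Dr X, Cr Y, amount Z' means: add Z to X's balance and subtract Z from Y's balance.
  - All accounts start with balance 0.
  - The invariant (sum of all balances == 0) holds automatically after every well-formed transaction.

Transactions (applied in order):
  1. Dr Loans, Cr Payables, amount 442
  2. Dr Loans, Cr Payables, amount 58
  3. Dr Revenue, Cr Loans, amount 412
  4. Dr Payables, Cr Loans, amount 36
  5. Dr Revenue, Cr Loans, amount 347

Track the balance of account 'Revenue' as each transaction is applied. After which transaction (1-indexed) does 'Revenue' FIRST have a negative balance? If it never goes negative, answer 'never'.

Answer: never

Derivation:
After txn 1: Revenue=0
After txn 2: Revenue=0
After txn 3: Revenue=412
After txn 4: Revenue=412
After txn 5: Revenue=759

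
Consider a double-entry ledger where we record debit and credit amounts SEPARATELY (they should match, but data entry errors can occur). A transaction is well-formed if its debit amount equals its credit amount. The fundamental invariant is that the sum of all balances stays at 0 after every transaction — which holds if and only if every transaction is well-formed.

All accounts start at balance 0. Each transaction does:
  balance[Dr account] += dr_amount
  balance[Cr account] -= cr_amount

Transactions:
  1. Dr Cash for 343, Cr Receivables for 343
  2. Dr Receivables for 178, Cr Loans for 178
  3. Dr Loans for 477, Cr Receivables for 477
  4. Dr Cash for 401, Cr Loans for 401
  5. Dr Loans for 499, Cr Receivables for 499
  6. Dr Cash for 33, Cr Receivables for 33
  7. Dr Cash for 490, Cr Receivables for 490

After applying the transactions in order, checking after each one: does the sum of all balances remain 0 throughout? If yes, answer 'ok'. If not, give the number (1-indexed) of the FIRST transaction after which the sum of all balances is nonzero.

Answer: ok

Derivation:
After txn 1: dr=343 cr=343 sum_balances=0
After txn 2: dr=178 cr=178 sum_balances=0
After txn 3: dr=477 cr=477 sum_balances=0
After txn 4: dr=401 cr=401 sum_balances=0
After txn 5: dr=499 cr=499 sum_balances=0
After txn 6: dr=33 cr=33 sum_balances=0
After txn 7: dr=490 cr=490 sum_balances=0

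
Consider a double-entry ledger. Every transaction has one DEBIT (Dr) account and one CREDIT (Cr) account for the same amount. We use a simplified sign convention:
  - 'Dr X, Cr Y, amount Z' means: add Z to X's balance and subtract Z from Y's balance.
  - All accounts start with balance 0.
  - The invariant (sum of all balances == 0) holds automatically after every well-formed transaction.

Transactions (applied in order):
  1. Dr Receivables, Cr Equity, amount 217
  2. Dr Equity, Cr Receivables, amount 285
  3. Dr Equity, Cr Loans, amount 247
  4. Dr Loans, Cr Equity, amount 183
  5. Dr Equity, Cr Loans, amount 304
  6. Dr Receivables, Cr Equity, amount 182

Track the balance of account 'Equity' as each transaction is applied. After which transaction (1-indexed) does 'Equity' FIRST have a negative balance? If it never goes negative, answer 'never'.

Answer: 1

Derivation:
After txn 1: Equity=-217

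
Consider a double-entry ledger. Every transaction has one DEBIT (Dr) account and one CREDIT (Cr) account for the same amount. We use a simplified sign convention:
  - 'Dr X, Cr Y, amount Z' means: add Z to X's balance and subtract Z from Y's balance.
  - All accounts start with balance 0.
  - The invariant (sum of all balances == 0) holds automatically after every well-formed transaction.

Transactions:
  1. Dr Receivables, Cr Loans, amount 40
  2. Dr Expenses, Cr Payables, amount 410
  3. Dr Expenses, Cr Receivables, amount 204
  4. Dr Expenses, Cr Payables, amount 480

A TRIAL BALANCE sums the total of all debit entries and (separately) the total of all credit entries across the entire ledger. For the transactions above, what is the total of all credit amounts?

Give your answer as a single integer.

Answer: 1134

Derivation:
Txn 1: credit+=40
Txn 2: credit+=410
Txn 3: credit+=204
Txn 4: credit+=480
Total credits = 1134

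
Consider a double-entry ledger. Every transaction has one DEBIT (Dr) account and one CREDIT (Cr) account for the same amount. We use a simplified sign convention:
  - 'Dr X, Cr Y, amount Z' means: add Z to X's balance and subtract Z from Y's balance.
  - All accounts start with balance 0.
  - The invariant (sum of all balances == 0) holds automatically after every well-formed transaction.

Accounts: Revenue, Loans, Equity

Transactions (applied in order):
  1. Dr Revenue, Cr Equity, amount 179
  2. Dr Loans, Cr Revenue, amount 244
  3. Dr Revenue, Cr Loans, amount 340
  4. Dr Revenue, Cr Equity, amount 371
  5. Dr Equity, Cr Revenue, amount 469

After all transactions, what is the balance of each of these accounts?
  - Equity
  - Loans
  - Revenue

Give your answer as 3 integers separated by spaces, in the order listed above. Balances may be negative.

After txn 1 (Dr Revenue, Cr Equity, amount 179): Equity=-179 Revenue=179
After txn 2 (Dr Loans, Cr Revenue, amount 244): Equity=-179 Loans=244 Revenue=-65
After txn 3 (Dr Revenue, Cr Loans, amount 340): Equity=-179 Loans=-96 Revenue=275
After txn 4 (Dr Revenue, Cr Equity, amount 371): Equity=-550 Loans=-96 Revenue=646
After txn 5 (Dr Equity, Cr Revenue, amount 469): Equity=-81 Loans=-96 Revenue=177

Answer: -81 -96 177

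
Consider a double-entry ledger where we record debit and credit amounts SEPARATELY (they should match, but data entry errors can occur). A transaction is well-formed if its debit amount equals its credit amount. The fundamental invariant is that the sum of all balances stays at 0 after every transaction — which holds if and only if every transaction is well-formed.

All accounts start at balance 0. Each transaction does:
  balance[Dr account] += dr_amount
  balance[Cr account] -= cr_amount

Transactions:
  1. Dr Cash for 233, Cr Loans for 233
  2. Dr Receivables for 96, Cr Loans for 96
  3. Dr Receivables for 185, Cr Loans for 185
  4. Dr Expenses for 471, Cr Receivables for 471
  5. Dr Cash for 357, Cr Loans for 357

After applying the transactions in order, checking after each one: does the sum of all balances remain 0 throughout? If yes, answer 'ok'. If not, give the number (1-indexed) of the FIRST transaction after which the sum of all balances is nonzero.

After txn 1: dr=233 cr=233 sum_balances=0
After txn 2: dr=96 cr=96 sum_balances=0
After txn 3: dr=185 cr=185 sum_balances=0
After txn 4: dr=471 cr=471 sum_balances=0
After txn 5: dr=357 cr=357 sum_balances=0

Answer: ok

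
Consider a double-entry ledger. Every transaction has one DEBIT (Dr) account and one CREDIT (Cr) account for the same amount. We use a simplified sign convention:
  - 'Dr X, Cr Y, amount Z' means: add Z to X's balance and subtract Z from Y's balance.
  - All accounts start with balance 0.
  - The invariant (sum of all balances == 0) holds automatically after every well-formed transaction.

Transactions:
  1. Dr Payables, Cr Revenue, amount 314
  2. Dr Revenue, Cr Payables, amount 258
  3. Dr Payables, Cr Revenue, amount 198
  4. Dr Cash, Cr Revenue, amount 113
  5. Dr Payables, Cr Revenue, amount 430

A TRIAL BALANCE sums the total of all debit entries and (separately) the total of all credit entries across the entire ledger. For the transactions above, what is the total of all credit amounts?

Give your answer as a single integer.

Answer: 1313

Derivation:
Txn 1: credit+=314
Txn 2: credit+=258
Txn 3: credit+=198
Txn 4: credit+=113
Txn 5: credit+=430
Total credits = 1313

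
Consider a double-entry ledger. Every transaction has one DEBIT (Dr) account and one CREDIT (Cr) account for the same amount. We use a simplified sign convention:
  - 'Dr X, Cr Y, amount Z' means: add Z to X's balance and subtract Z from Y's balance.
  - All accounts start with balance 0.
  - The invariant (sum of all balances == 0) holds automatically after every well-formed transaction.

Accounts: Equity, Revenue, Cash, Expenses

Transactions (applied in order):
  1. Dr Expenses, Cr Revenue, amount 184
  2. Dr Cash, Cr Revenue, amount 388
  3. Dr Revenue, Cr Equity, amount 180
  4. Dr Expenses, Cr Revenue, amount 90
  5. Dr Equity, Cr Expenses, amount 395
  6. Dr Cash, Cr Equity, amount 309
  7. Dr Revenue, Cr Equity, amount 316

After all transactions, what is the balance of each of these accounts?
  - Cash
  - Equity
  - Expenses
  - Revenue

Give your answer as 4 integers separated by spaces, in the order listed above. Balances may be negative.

Answer: 697 -410 -121 -166

Derivation:
After txn 1 (Dr Expenses, Cr Revenue, amount 184): Expenses=184 Revenue=-184
After txn 2 (Dr Cash, Cr Revenue, amount 388): Cash=388 Expenses=184 Revenue=-572
After txn 3 (Dr Revenue, Cr Equity, amount 180): Cash=388 Equity=-180 Expenses=184 Revenue=-392
After txn 4 (Dr Expenses, Cr Revenue, amount 90): Cash=388 Equity=-180 Expenses=274 Revenue=-482
After txn 5 (Dr Equity, Cr Expenses, amount 395): Cash=388 Equity=215 Expenses=-121 Revenue=-482
After txn 6 (Dr Cash, Cr Equity, amount 309): Cash=697 Equity=-94 Expenses=-121 Revenue=-482
After txn 7 (Dr Revenue, Cr Equity, amount 316): Cash=697 Equity=-410 Expenses=-121 Revenue=-166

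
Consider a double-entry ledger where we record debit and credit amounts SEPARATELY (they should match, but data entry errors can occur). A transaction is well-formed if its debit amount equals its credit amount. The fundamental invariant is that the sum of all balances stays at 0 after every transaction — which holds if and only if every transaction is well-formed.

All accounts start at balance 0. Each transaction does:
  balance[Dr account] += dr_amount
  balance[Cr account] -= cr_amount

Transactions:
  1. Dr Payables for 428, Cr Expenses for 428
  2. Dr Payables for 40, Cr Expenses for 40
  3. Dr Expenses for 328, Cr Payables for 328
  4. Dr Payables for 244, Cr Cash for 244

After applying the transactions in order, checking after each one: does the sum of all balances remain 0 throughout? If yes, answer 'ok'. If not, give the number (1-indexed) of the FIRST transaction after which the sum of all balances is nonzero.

Answer: ok

Derivation:
After txn 1: dr=428 cr=428 sum_balances=0
After txn 2: dr=40 cr=40 sum_balances=0
After txn 3: dr=328 cr=328 sum_balances=0
After txn 4: dr=244 cr=244 sum_balances=0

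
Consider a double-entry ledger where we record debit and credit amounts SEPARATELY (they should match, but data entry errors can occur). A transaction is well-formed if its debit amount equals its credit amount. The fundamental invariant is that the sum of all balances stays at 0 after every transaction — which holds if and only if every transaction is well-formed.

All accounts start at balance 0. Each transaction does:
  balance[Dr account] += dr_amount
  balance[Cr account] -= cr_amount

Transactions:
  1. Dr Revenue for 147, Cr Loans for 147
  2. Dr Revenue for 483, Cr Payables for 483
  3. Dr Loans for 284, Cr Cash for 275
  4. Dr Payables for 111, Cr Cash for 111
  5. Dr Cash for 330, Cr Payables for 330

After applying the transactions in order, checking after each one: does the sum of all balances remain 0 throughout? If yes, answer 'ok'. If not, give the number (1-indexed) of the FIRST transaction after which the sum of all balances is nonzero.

After txn 1: dr=147 cr=147 sum_balances=0
After txn 2: dr=483 cr=483 sum_balances=0
After txn 3: dr=284 cr=275 sum_balances=9
After txn 4: dr=111 cr=111 sum_balances=9
After txn 5: dr=330 cr=330 sum_balances=9

Answer: 3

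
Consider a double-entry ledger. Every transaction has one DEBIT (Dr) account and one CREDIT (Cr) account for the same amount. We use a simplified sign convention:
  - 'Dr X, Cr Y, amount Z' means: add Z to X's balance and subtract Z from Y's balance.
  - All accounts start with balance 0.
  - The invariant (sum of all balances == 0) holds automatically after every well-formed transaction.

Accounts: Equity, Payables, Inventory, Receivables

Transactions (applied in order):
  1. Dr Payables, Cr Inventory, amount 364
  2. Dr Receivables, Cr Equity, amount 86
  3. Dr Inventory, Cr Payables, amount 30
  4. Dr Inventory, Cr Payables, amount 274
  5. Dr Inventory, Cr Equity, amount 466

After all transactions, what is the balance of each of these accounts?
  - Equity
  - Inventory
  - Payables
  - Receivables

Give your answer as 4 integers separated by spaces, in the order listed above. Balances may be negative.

After txn 1 (Dr Payables, Cr Inventory, amount 364): Inventory=-364 Payables=364
After txn 2 (Dr Receivables, Cr Equity, amount 86): Equity=-86 Inventory=-364 Payables=364 Receivables=86
After txn 3 (Dr Inventory, Cr Payables, amount 30): Equity=-86 Inventory=-334 Payables=334 Receivables=86
After txn 4 (Dr Inventory, Cr Payables, amount 274): Equity=-86 Inventory=-60 Payables=60 Receivables=86
After txn 5 (Dr Inventory, Cr Equity, amount 466): Equity=-552 Inventory=406 Payables=60 Receivables=86

Answer: -552 406 60 86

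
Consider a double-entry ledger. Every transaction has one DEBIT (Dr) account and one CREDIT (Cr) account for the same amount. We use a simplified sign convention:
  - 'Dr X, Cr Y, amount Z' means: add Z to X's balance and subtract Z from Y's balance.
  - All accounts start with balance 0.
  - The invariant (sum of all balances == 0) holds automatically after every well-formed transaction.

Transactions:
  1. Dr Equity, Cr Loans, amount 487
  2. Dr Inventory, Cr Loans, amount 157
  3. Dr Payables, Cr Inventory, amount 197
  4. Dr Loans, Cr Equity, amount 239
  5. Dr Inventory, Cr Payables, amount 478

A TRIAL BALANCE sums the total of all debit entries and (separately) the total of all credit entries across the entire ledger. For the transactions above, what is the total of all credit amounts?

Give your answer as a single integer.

Txn 1: credit+=487
Txn 2: credit+=157
Txn 3: credit+=197
Txn 4: credit+=239
Txn 5: credit+=478
Total credits = 1558

Answer: 1558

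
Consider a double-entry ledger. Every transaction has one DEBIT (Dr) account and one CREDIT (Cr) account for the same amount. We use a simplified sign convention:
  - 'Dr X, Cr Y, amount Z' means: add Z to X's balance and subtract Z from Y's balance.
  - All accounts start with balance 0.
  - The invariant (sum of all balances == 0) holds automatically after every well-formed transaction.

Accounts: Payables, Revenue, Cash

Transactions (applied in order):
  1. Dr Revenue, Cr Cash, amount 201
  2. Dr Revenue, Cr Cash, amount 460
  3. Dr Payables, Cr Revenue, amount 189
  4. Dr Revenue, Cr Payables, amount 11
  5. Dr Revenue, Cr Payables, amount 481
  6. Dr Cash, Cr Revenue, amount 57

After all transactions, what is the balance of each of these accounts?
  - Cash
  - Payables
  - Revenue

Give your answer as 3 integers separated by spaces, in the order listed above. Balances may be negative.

Answer: -604 -303 907

Derivation:
After txn 1 (Dr Revenue, Cr Cash, amount 201): Cash=-201 Revenue=201
After txn 2 (Dr Revenue, Cr Cash, amount 460): Cash=-661 Revenue=661
After txn 3 (Dr Payables, Cr Revenue, amount 189): Cash=-661 Payables=189 Revenue=472
After txn 4 (Dr Revenue, Cr Payables, amount 11): Cash=-661 Payables=178 Revenue=483
After txn 5 (Dr Revenue, Cr Payables, amount 481): Cash=-661 Payables=-303 Revenue=964
After txn 6 (Dr Cash, Cr Revenue, amount 57): Cash=-604 Payables=-303 Revenue=907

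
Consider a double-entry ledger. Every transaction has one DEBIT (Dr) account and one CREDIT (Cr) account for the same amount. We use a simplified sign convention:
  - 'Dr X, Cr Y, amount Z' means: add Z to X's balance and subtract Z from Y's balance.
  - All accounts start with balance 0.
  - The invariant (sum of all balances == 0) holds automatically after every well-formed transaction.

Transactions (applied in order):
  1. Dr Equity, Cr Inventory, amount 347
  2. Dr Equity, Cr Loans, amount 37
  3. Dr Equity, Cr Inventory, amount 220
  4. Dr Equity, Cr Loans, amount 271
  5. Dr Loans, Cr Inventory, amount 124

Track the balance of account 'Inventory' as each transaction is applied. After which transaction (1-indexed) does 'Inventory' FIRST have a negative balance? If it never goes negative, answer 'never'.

After txn 1: Inventory=-347

Answer: 1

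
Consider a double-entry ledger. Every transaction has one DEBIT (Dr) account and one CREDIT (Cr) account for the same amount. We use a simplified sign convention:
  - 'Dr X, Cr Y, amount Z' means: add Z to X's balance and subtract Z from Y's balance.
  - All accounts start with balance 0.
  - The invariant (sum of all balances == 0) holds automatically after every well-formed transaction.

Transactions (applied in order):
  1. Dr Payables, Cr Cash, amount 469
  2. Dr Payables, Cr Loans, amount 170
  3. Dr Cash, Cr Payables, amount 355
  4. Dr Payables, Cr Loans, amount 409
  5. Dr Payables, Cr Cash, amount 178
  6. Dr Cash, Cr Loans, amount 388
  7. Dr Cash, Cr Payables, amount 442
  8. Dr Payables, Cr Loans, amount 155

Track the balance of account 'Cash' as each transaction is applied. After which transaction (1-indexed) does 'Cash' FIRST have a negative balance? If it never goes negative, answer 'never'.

After txn 1: Cash=-469

Answer: 1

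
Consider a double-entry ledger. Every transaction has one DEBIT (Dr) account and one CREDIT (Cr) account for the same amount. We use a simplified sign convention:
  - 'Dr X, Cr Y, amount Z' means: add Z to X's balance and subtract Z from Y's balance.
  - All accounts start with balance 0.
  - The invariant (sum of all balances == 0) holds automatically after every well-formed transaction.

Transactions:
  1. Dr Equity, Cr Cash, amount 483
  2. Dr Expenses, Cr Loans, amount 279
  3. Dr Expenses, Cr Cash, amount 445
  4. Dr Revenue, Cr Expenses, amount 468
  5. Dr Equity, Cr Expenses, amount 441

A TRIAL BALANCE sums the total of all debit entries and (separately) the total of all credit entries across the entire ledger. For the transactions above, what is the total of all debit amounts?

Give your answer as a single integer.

Answer: 2116

Derivation:
Txn 1: debit+=483
Txn 2: debit+=279
Txn 3: debit+=445
Txn 4: debit+=468
Txn 5: debit+=441
Total debits = 2116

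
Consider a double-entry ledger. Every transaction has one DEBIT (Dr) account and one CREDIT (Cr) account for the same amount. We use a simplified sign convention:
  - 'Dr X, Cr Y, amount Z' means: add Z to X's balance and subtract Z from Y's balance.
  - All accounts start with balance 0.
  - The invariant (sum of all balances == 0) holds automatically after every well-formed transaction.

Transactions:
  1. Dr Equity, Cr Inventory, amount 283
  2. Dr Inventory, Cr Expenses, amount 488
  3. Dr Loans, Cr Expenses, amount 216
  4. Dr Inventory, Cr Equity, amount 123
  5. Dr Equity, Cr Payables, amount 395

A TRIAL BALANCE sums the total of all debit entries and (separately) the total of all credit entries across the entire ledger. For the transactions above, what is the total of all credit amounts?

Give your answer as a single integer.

Txn 1: credit+=283
Txn 2: credit+=488
Txn 3: credit+=216
Txn 4: credit+=123
Txn 5: credit+=395
Total credits = 1505

Answer: 1505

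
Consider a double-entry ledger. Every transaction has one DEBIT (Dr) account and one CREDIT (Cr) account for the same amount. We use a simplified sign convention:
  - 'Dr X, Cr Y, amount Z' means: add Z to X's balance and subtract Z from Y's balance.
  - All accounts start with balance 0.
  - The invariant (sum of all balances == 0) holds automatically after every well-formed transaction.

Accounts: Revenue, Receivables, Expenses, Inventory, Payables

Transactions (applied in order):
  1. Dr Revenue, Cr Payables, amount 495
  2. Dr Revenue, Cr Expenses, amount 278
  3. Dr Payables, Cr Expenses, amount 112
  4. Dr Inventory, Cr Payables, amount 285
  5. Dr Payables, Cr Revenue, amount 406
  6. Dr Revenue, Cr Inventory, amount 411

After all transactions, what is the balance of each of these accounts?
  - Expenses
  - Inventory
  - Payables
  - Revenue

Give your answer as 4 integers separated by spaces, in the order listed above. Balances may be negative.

After txn 1 (Dr Revenue, Cr Payables, amount 495): Payables=-495 Revenue=495
After txn 2 (Dr Revenue, Cr Expenses, amount 278): Expenses=-278 Payables=-495 Revenue=773
After txn 3 (Dr Payables, Cr Expenses, amount 112): Expenses=-390 Payables=-383 Revenue=773
After txn 4 (Dr Inventory, Cr Payables, amount 285): Expenses=-390 Inventory=285 Payables=-668 Revenue=773
After txn 5 (Dr Payables, Cr Revenue, amount 406): Expenses=-390 Inventory=285 Payables=-262 Revenue=367
After txn 6 (Dr Revenue, Cr Inventory, amount 411): Expenses=-390 Inventory=-126 Payables=-262 Revenue=778

Answer: -390 -126 -262 778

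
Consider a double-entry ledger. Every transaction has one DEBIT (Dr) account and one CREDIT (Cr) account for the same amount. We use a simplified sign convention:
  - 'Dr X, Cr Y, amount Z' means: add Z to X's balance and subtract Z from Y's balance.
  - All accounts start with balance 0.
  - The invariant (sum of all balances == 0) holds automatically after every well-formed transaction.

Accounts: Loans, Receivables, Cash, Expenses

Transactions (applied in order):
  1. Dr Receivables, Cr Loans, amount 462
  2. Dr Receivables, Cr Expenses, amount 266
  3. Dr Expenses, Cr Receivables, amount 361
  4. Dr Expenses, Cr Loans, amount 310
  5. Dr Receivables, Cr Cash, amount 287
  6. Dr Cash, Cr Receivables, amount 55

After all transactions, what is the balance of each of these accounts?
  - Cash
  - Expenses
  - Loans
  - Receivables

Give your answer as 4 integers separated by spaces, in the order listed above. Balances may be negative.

After txn 1 (Dr Receivables, Cr Loans, amount 462): Loans=-462 Receivables=462
After txn 2 (Dr Receivables, Cr Expenses, amount 266): Expenses=-266 Loans=-462 Receivables=728
After txn 3 (Dr Expenses, Cr Receivables, amount 361): Expenses=95 Loans=-462 Receivables=367
After txn 4 (Dr Expenses, Cr Loans, amount 310): Expenses=405 Loans=-772 Receivables=367
After txn 5 (Dr Receivables, Cr Cash, amount 287): Cash=-287 Expenses=405 Loans=-772 Receivables=654
After txn 6 (Dr Cash, Cr Receivables, amount 55): Cash=-232 Expenses=405 Loans=-772 Receivables=599

Answer: -232 405 -772 599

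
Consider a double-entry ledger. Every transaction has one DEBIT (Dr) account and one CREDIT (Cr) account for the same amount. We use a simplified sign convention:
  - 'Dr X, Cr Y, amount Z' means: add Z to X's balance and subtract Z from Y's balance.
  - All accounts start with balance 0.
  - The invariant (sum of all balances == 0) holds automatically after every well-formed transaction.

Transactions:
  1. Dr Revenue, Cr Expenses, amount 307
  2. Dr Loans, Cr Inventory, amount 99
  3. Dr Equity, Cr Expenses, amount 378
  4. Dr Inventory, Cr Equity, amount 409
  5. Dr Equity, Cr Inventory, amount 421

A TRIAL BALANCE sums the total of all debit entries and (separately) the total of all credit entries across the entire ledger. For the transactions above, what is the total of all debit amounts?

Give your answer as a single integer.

Answer: 1614

Derivation:
Txn 1: debit+=307
Txn 2: debit+=99
Txn 3: debit+=378
Txn 4: debit+=409
Txn 5: debit+=421
Total debits = 1614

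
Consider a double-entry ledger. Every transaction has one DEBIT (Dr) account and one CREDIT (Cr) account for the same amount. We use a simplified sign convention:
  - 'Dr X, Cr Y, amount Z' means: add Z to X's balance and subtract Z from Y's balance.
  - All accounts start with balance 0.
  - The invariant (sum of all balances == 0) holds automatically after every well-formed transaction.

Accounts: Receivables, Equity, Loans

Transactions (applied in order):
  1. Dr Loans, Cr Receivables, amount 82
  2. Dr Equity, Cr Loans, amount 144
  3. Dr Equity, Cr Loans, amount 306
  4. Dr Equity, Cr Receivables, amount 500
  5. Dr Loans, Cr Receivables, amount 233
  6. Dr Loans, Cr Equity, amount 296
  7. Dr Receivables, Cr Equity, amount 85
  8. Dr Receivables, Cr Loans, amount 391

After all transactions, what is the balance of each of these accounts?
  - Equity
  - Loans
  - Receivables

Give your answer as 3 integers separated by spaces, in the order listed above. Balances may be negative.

After txn 1 (Dr Loans, Cr Receivables, amount 82): Loans=82 Receivables=-82
After txn 2 (Dr Equity, Cr Loans, amount 144): Equity=144 Loans=-62 Receivables=-82
After txn 3 (Dr Equity, Cr Loans, amount 306): Equity=450 Loans=-368 Receivables=-82
After txn 4 (Dr Equity, Cr Receivables, amount 500): Equity=950 Loans=-368 Receivables=-582
After txn 5 (Dr Loans, Cr Receivables, amount 233): Equity=950 Loans=-135 Receivables=-815
After txn 6 (Dr Loans, Cr Equity, amount 296): Equity=654 Loans=161 Receivables=-815
After txn 7 (Dr Receivables, Cr Equity, amount 85): Equity=569 Loans=161 Receivables=-730
After txn 8 (Dr Receivables, Cr Loans, amount 391): Equity=569 Loans=-230 Receivables=-339

Answer: 569 -230 -339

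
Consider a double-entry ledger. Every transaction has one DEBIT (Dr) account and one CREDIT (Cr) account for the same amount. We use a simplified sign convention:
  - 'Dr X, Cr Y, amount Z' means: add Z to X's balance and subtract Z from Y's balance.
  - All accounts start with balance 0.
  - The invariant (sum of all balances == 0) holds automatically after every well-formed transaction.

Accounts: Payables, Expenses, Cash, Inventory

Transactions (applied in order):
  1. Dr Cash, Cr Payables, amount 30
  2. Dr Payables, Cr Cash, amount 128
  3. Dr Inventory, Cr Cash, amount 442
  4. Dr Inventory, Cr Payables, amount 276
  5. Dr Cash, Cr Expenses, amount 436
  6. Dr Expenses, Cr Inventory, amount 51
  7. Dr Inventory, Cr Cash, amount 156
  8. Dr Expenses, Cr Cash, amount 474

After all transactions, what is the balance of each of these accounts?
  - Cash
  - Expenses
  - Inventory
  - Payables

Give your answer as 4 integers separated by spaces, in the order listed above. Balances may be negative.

After txn 1 (Dr Cash, Cr Payables, amount 30): Cash=30 Payables=-30
After txn 2 (Dr Payables, Cr Cash, amount 128): Cash=-98 Payables=98
After txn 3 (Dr Inventory, Cr Cash, amount 442): Cash=-540 Inventory=442 Payables=98
After txn 4 (Dr Inventory, Cr Payables, amount 276): Cash=-540 Inventory=718 Payables=-178
After txn 5 (Dr Cash, Cr Expenses, amount 436): Cash=-104 Expenses=-436 Inventory=718 Payables=-178
After txn 6 (Dr Expenses, Cr Inventory, amount 51): Cash=-104 Expenses=-385 Inventory=667 Payables=-178
After txn 7 (Dr Inventory, Cr Cash, amount 156): Cash=-260 Expenses=-385 Inventory=823 Payables=-178
After txn 8 (Dr Expenses, Cr Cash, amount 474): Cash=-734 Expenses=89 Inventory=823 Payables=-178

Answer: -734 89 823 -178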